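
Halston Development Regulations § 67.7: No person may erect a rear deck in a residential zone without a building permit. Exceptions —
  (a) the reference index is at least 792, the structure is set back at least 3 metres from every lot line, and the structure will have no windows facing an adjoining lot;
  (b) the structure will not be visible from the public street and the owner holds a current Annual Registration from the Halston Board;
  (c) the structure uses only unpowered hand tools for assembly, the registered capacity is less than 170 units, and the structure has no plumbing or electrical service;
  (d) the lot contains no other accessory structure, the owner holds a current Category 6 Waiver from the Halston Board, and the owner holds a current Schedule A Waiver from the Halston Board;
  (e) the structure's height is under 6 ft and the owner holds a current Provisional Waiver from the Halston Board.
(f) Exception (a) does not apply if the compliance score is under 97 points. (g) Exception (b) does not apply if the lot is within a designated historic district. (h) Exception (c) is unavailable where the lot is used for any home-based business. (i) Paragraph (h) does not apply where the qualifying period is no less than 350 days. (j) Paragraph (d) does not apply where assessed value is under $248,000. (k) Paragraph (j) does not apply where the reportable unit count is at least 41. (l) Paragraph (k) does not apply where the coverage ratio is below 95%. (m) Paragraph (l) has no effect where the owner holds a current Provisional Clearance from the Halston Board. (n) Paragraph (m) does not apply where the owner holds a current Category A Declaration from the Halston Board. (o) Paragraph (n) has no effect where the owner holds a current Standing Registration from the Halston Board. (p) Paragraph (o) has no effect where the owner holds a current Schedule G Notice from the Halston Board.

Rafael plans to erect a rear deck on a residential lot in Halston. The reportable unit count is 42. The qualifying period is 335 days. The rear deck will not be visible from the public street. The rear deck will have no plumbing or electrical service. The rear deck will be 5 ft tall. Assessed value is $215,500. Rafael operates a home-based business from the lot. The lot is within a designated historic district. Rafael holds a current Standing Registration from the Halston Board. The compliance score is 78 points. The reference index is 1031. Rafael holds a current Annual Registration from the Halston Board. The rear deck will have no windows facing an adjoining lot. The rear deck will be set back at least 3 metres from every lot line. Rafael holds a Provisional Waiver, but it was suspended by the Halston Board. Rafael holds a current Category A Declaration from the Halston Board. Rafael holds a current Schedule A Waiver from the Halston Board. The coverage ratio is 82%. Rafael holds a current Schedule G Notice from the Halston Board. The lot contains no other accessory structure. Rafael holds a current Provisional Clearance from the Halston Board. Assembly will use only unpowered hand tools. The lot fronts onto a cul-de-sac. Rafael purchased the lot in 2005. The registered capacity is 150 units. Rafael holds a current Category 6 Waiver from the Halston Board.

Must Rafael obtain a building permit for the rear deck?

All of (a)'s requirements are met (the reference index is 1,031, meeting the 792 threshold; the setback is at least 3 m on every side; no windows face an adjoining lot). But applying paragraph (f): (f) operates against (a): the compliance score is 78 points, under the 97 points limit. (a) is therefore removed.
Exception (b): the structure will not be visible from the street; a current Annual Registration is held — every condition holds. However, paragraph (g) must be considered: (g) operates against (b): the lot is in a historic district. (b) is therefore removed.
Exception (c)'s conditions are all satisfied: assembly uses only hand tools; the registered capacity is 150 units, less than the 170 units limit; there is no plumbing or electrical service. However, paragraphs (h)–(i) must be considered: (h) operates against (c): a home-based business operates on the lot. (i), which would lift (h), does not operate here — the qualifying period is 335 days, short of 350 days. So (c) is unavailable.
Exception (d) is satisfied on its face — the lot has no other accessory structure; a current Category 6 Waiver is held; a current Schedule A Waiver is held. Turning to paragraphs (j)–(p): (j) applies — assessed value is $215,500, under the $248,000 limit. (k) would limit (j) — the reportable unit count is 42, meeting the 41 threshold — but (l) sets (k) aside: (l) applies — the coverage ratio is 82%, below the 95% limit. (m) operates (a current Provisional Clearance is held), but is overridden by (n): (n) operates against (m): a current Category A Declaration is held. (o) is engaged (a current Standing Registration is held), but yields to (p): (p) operates against (o): a current Schedule G Notice is held. Exception (d) does not apply.
Exception (e) does not apply: the Provisional Waiver is not current.
No exception displaces § 67.7.

Yes — Rafael must obtain a building permit.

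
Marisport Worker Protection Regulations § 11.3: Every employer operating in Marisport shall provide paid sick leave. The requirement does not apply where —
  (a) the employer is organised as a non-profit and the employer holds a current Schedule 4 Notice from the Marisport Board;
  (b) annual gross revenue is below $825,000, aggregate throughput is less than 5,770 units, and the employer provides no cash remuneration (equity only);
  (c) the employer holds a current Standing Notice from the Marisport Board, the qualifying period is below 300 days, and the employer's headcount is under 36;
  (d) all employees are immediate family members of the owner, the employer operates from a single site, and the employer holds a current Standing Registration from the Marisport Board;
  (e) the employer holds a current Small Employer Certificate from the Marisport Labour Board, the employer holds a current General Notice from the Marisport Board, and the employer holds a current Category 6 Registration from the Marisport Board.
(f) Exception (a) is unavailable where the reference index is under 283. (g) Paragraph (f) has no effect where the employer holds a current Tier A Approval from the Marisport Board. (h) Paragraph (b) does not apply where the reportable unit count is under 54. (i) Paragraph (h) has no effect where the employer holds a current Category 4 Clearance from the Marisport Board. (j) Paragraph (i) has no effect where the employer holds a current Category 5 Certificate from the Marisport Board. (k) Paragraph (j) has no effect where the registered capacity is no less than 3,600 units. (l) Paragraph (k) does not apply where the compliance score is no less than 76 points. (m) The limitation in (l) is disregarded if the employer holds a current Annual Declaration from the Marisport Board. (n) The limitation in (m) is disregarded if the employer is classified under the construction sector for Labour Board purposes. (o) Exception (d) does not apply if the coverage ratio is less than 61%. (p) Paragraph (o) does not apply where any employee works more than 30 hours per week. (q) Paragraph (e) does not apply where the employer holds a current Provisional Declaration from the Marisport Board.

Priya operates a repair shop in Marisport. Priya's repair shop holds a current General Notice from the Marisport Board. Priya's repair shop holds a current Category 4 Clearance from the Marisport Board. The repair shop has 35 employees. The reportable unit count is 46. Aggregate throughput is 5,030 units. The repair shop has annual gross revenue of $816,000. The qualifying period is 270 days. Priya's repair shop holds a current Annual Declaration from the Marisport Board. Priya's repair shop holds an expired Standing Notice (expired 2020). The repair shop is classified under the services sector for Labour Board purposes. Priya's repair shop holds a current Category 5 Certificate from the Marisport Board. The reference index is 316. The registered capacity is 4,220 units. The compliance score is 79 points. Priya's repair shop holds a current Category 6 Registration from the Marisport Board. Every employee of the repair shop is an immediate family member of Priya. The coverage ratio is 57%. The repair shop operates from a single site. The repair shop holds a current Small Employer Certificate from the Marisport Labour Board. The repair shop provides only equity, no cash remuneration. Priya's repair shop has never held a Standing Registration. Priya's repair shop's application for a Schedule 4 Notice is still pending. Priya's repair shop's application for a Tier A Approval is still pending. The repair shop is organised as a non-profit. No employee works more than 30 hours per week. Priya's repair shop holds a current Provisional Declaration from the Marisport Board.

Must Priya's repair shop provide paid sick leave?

Exception (a) fails — the Schedule 4 Notice is not current.
Exception (b) is satisfied on its face — annual gross revenue is $816,000, below the $825,000 limit; aggregate throughput is 5,030 units, less than the 5,770 units limit; remuneration is equity-only. Considering the limiting provisions: (h) would limit (b) — the reportable unit count is 46, under the 54 limit — but (i) sets (h) aside: (i) is triggered — a current Category 4 Clearance is held. (j) would limit (i) — a current Category 5 Certificate is held — but (k) sets (j) aside: (k) applies — the registered capacity is 4,220 units, meeting the 3,600 units threshold. (l) is engaged (the compliance score is 79 points, meeting the 76 points threshold), but yields to (m): (m) operates against (l): a current Annual Declaration is held. (n), which would lift (m), does not operate here — the repair shop is classified under the services sector. (b) remains available.
Exception (c) fails — no current Standing Notice is held.
Exception (d) fails — no current Standing Registration is held.
Exception (e): a current Small Employer Certificate is held; a current General Notice is held; a current Category 6 Registration is held — every condition holds. But applying paragraph (q): (q) operates — a current Provisional Declaration is held. Exception (e) does not apply.

No — exception (b) applies; Priya's repair shop is not required to provide paid sick leave.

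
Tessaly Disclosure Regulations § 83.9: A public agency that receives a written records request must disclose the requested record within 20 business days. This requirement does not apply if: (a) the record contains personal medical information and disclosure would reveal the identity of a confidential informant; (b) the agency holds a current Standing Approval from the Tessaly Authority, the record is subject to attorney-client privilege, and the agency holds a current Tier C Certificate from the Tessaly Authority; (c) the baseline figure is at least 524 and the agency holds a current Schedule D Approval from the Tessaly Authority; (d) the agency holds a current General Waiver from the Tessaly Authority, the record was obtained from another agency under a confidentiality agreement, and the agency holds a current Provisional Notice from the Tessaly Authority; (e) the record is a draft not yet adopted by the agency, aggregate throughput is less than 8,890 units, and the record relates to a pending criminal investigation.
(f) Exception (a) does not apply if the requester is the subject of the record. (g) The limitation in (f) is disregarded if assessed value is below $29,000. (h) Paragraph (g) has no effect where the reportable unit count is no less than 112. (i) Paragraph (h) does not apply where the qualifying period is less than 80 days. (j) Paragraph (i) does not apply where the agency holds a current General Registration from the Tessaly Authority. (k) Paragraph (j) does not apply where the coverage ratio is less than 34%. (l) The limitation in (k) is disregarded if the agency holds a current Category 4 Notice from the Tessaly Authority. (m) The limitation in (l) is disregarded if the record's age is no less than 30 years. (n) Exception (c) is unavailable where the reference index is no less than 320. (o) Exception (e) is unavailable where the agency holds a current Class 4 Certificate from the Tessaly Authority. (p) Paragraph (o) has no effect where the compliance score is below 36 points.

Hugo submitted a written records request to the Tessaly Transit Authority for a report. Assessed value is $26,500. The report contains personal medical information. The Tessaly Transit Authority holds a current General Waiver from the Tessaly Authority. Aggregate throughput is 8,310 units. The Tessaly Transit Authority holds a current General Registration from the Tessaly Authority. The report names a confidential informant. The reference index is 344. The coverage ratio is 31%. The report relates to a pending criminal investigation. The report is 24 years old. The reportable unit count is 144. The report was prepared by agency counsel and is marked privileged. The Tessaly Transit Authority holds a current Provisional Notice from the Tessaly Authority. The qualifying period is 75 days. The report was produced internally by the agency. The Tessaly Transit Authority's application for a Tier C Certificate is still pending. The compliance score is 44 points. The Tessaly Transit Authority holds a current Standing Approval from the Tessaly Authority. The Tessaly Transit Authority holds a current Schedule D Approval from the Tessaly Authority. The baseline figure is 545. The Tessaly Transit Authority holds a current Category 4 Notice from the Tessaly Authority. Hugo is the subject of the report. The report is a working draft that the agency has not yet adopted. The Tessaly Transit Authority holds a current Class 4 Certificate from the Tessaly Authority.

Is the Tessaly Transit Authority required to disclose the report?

Yes — the Tessaly Transit Authority must disclose the report.

Exception (a): the report contains personal medical information; the report names a confidential informant — every condition holds. But applying paragraphs (f)–(m): (f) applies — Hugo is the subject of the report. (g) would limit (f) — assessed value is $26,500, below the $29,000 limit — but (h) sets (g) aside: (h) is engaged — the reportable unit count is 144, meeting the 112 threshold. (i) operates (the qualifying period is 75 days, less than the 80 days limit), but yields to (j): (j) operates against (i): a current General Registration is held. (k) would limit (j) — the coverage ratio is 31%, less than the 34% limit — but (l) sets (k) aside: (l) operates against (k): a current Category 4 Notice is held. (m) does not operate here (the record's age is 24 years, short of 30 years), so (l) stands. (a) is therefore removed.
Exception (b) fails — no current Tier C Certificate is held.
Exception (c)'s conditions are all satisfied: the baseline figure is 545, meeting the 524 threshold; a current Schedule D Approval is held. However, paragraph (n) must be considered: (n) applies — the reference index is 344, meeting the 320 threshold. (c) is therefore removed.
Exception (d) requires that the record was obtained from another agency under a confidentiality agreement; but the report was produced internally, so (d) is unavailable.
Exception (e): the report is an unadopted draft; aggregate throughput is 8,310 units, less than the 8,890 units limit; the report relates to a pending investigation — every condition holds. Turning to paragraphs (o)–(p): (o) operates against (e): a current Class 4 Certificate is held. (p), which would lift (o), is not triggered — the compliance score is 44 points, not below 36 points. Exception (e) does not apply.
No exception is made out. the Tessaly Transit Authority falls within the general rule.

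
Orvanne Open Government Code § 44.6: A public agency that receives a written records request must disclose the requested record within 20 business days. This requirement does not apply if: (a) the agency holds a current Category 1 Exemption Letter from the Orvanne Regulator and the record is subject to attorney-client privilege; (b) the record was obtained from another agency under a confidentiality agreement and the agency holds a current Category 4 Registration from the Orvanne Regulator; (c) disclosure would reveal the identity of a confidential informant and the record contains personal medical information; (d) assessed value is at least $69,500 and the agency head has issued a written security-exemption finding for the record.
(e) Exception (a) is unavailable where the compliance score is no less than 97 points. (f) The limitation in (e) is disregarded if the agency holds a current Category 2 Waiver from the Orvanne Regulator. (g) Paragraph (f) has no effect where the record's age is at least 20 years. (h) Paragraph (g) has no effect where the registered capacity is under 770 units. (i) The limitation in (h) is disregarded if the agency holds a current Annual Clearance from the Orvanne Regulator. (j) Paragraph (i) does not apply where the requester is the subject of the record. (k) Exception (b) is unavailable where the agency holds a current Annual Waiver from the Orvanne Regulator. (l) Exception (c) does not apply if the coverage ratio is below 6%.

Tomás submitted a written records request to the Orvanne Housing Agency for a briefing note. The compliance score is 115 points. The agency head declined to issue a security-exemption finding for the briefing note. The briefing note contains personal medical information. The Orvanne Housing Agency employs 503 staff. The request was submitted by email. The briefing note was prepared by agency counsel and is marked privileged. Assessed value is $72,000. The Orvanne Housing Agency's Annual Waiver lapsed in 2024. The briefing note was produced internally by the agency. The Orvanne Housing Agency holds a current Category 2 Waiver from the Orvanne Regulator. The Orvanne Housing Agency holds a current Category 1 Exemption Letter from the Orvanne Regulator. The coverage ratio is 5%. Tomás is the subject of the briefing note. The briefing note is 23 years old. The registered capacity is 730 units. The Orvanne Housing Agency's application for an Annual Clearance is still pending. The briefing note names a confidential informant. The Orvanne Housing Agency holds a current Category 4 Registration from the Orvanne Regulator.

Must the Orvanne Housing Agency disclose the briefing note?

No — exception (a) applies; the Orvanne Housing Agency is not required to disclose the briefing note.

Exception (a) is satisfied on its face — a current Category 1 Exemption Letter is held; the briefing note is privileged. Considering the limiting provisions: (e) would limit (a) — the compliance score is 115 points, meeting the 97 points threshold — but (f) sets (e) aside: (f) is triggered — a current Category 2 Waiver is held. (g) would limit (f) — the record's age is 23 years, meeting the 20 years threshold — but (h) sets (g) aside: (h) applies — the registered capacity is 730 units, under the 770 units limit. (i), which would lift (h), is not triggered — there is no Annual Clearance in force. Exception (a) stands.
Exception (b) requires that the record was obtained from another agency under a confidentiality agreement; but the briefing note was produced internally, so (b) is unavailable.
Exception (c): the briefing note names a confidential informant; the briefing note contains personal medical information — every condition holds. But applying paragraph (l): (l) operates against (c): the coverage ratio is 5%, below the 6% limit. (c) is therefore removed.
Exception (d) does not apply: the agency head declined to issue a security-exemption finding.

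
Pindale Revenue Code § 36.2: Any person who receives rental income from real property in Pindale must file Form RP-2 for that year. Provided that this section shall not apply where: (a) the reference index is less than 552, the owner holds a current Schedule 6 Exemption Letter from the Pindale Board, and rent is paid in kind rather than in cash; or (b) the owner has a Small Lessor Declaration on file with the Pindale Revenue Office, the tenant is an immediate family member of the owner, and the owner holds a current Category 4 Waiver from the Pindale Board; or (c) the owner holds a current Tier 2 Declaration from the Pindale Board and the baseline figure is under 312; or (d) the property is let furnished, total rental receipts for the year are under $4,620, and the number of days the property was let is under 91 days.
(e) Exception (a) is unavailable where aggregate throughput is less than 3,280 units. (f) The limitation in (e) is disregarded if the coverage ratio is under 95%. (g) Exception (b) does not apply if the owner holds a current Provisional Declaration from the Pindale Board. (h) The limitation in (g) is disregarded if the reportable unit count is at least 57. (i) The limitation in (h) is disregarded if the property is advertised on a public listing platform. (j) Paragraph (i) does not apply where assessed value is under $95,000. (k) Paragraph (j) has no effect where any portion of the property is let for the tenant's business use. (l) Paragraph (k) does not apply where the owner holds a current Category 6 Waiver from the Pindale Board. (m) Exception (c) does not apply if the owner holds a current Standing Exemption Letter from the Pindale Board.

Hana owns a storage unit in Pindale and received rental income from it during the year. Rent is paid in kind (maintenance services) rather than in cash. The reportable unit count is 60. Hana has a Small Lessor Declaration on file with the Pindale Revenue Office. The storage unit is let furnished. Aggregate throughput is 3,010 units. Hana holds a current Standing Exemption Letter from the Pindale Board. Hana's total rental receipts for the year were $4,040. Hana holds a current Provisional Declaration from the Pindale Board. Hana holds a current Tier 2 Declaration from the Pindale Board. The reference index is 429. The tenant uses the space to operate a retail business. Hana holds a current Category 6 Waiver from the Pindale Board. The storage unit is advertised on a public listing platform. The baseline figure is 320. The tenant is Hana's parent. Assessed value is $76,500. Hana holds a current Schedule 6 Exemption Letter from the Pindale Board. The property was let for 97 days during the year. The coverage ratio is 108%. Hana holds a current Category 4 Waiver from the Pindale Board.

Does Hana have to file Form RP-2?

All of (a)'s requirements are met (the reference index is 429, less than the 552 limit; a current Schedule 6 Exemption Letter is held; rent is paid in kind). But applying paragraphs (e)–(f): (e) applies — aggregate throughput is 3,010 units, less than the 3,280 units limit. (f), which would lift (e), is not engaged — the coverage ratio is 108%, not under 95%. Exception (a) does not apply.
Exception (b): a Small Lessor Declaration is on file; the tenant is an immediate family member; a current Category 4 Waiver is held — every condition holds. Considering the limiting provisions: (g) applies (a current Provisional Declaration is held), but is displaced by (h): (h) operates — the reportable unit count is 60, meeting the 57 threshold. (i) is triggered (the property is publicly advertised), but is displaced by (j): (j) operates against (i): assessed value is $76,500, under the $95,000 limit. (k) operates (the space is let for business use), but is overridden by (l): (l) operates against (k): a current Category 6 Waiver is held. Exception (b) stands.
Exception (c) fails — the baseline figure is 320, not under 312.
Exception (d) does not apply: the number of days the property was let is 97 days, not under 91 days.

No — exception (b) applies; Hana is not required to file Form RP-2.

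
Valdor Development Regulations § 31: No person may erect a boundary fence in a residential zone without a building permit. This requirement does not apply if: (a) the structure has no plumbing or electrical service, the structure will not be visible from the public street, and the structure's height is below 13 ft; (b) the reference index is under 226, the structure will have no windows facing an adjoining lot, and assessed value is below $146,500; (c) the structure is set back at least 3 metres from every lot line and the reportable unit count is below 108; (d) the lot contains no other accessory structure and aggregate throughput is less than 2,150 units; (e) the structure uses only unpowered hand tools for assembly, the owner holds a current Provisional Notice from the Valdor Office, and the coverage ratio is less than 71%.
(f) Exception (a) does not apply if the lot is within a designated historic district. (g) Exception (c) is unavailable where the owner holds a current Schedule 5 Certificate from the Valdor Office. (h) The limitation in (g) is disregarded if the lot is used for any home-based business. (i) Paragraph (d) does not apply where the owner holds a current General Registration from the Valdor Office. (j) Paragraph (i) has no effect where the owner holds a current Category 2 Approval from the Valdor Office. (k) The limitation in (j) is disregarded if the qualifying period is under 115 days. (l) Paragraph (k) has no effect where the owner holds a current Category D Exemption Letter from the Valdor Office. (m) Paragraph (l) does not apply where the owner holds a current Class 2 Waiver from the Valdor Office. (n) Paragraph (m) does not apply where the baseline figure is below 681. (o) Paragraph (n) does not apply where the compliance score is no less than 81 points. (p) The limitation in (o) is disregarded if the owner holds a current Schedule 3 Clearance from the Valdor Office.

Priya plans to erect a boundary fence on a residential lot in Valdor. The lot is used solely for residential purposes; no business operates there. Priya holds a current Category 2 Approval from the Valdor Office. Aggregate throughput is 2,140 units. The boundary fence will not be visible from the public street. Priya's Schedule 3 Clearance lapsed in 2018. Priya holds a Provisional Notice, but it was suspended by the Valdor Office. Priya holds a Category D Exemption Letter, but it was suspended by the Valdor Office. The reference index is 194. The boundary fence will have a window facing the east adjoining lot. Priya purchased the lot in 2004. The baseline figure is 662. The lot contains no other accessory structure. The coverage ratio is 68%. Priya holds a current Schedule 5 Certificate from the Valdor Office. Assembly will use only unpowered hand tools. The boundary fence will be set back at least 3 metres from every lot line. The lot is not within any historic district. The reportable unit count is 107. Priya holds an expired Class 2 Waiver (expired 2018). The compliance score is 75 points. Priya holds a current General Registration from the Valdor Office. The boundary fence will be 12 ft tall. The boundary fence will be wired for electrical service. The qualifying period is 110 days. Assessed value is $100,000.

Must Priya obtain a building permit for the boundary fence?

Exception (a) fails — electrical service is planned.
Exception (b) requires that the structure will have no windows facing an adjoining lot; but a window faces an adjoining lot, so (b) is unavailable.
Exception (c): the setback is at least 3 m on every side; the reportable unit count is 107, below the 108 limit — every condition holds. Turning to paragraphs (g)–(h): (g) operates against (c): a current Schedule 5 Certificate is held. (h) is not engaged (the lot is solely residential), so (g) stands. (c) is therefore removed.
Exception (d)'s conditions are all satisfied: the lot has no other accessory structure; aggregate throughput is 2,140 units, less than the 2,150 units limit. However, paragraphs (i)–(p) must be considered: (i) operates against (d): a current General Registration is held. (j) would limit (i) — a current Category 2 Approval is held — but (k) sets (j) aside: (k) operates — the qualifying period is 110 days, under the 115 days limit. (l), which would lift (k), is inapplicable — the Category D Exemption Letter is not current. (d) is therefore removed.
Exception (e) fails — no current Provisional Notice is held.
No exception displaces § 31.

Yes — Priya must obtain a building permit.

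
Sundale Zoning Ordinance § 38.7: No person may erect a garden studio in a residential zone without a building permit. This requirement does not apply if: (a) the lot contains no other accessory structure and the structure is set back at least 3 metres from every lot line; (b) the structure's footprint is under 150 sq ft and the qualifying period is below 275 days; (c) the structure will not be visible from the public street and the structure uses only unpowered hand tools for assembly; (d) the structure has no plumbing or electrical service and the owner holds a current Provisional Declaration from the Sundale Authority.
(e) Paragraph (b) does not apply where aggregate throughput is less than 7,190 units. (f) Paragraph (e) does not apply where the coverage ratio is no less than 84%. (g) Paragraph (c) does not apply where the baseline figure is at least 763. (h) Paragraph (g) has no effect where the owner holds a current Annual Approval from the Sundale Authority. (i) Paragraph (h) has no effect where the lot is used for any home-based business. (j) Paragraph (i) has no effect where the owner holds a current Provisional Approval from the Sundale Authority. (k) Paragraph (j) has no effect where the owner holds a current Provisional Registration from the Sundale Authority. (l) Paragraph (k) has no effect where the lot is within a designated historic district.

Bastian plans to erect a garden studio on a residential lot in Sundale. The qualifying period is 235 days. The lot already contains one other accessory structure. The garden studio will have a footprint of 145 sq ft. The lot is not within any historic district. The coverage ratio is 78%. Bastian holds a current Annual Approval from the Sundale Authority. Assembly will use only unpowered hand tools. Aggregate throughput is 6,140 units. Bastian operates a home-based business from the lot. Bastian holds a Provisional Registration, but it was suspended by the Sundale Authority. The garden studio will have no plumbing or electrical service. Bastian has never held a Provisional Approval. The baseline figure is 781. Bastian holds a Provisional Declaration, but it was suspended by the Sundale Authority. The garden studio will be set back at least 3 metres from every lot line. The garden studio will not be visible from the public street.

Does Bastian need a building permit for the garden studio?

Exception (a) does not apply: the lot already has another accessory structure.
Exception (b) is satisfied on its face — the structure's footprint is 145 sq ft, under the 150 sq ft limit; the qualifying period is 235 days, below the 275 days limit. But: (e) operates against (b): aggregate throughput is 6,140 units, less than the 7,190 units limit. (f) is inapplicable (the coverage ratio is 78%, short of 84%), so (e) stands. So (b) is unavailable.
Exception (c): the structure will not be visible from the street; assembly uses only hand tools — every condition holds. But applying paragraphs (g)–(l): (g) operates against (c): the baseline figure is 781, meeting the 763 threshold. (h) would limit (g) — a current Annual Approval is held — but (i) sets (h) aside: (i) operates against (h): a home-based business operates on the lot. (j) does not operate here (there is no Provisional Approval in force), so (i) stands. Exception (c) does not apply.
Exception (d) fails — there is no Provisional Declaration in force.
None of the exceptions is available; § 38.7 applies in full.

Yes — Bastian must obtain a building permit.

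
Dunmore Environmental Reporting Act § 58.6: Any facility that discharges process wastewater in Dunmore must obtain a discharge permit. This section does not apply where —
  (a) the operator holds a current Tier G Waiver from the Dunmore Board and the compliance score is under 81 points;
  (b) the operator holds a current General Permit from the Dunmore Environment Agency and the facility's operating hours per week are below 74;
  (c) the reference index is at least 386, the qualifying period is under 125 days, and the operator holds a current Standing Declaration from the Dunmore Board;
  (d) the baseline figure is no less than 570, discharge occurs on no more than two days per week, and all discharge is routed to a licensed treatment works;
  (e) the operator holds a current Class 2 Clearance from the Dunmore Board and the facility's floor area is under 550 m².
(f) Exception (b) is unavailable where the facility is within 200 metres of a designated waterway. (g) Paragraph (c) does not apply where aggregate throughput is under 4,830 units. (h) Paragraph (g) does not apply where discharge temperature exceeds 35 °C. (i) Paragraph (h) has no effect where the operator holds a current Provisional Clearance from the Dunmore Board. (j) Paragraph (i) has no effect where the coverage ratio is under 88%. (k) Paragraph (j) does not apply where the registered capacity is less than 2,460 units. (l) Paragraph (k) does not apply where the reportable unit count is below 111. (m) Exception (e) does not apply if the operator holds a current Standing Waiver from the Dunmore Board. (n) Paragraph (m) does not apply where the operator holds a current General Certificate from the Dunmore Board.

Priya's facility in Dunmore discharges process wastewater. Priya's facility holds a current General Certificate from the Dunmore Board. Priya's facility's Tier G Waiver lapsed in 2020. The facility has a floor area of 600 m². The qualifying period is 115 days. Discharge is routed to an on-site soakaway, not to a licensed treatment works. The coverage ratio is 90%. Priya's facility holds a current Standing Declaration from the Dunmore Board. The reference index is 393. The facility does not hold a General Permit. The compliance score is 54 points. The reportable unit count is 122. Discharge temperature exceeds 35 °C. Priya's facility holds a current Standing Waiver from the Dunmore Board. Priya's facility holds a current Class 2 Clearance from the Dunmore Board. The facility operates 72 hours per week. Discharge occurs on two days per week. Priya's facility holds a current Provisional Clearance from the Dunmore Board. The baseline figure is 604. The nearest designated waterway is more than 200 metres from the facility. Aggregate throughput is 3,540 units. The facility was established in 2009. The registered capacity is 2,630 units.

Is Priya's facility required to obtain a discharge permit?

Yes — Priya's facility must obtain a discharge permit.

Exception (a) requires that the operator holds a current Tier G Waiver from the Dunmore Board; but the Tier G Waiver is not current, so (a) is unavailable.
Exception (b) requires that the operator holds a current General Permit from the Dunmore Environment Agency; but no General Permit is held, so (b) is unavailable.
All of (c)'s requirements are met (the reference index is 393, meeting the 386 threshold; the qualifying period is 115 days, under the 125 days limit; a current Standing Declaration is held). But applying paragraphs (g)–(l): (g) operates against (c): aggregate throughput is 3,540 units, under the 4,830 units limit. (h) would limit (g) — discharge temperature exceeds 35 °C — but (i) sets (h) aside: (i) operates against (h): a current Provisional Clearance is held. (j) is not triggered (the coverage ratio is 90%, not under 88%), so (i) stands. (c) is therefore removed.
Exception (d) requires that all discharge is routed to a licensed treatment works; but discharge is not routed to a licensed treatment works, so (d) is unavailable.
Exception (e) requires that the facility's floor area is under 550 m²; but the facility's floor area is 600 m², not under 550 m², so (e) is unavailable.
No exception applies. The general rule governs.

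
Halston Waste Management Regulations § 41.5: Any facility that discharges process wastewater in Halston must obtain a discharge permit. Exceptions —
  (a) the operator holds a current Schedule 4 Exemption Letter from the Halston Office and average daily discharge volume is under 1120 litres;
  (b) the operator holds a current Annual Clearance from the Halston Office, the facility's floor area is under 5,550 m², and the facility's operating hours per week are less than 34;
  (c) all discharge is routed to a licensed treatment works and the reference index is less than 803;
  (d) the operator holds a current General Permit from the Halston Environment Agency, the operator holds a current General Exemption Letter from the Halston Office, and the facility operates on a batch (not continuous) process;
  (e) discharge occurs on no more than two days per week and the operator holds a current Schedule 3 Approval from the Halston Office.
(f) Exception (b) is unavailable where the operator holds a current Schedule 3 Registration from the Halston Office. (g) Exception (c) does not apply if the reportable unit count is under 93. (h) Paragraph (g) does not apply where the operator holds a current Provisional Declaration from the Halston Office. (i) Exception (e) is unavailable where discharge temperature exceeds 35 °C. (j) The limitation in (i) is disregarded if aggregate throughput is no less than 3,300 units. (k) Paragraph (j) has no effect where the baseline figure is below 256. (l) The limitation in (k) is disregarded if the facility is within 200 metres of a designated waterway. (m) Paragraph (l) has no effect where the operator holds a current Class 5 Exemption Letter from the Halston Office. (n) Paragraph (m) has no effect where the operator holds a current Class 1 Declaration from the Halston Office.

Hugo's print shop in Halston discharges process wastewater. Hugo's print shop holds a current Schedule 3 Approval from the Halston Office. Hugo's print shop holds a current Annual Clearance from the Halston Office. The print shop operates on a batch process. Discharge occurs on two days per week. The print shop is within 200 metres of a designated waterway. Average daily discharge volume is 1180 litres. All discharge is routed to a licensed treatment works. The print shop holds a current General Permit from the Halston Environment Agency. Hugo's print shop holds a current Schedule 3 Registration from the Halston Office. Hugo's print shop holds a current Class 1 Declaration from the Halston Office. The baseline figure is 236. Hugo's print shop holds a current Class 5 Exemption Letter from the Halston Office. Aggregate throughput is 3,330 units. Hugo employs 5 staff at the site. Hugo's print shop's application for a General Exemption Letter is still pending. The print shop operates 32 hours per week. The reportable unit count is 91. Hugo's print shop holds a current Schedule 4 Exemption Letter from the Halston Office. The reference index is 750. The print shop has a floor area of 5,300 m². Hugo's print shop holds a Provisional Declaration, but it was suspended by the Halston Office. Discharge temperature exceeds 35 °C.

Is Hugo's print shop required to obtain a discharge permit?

No — exception (e) applies; Hugo's print shop is not required to obtain a discharge permit.

Exception (a) requires that average daily discharge volume is under 1120 litres; but average daily discharge volume is 1180 litres, not under 1120 litres, so (a) is unavailable.
Exception (b)'s conditions are all satisfied: a current Annual Clearance is held; the facility's floor area is 5,300 m², under the 5,550 m² limit; the facility's operating hours per week are 32, less than the 34 limit. Turning to paragraph (f): (f) is triggered — a current Schedule 3 Registration is held. (b) is therefore removed.
Exception (c): discharge is routed to a licensed treatment works; the reference index is 750, less than the 803 limit — every condition holds. But: (g) is engaged — the reportable unit count is 91, under the 93 limit. (h), which would lift (g), is not engaged — no current Provisional Declaration is held. So (c) is unavailable.
Exception (d) requires that the operator holds a current General Exemption Letter from the Halston Office; but the General Exemption Letter is not current, so (d) is unavailable.
Exception (e): discharge occurs on no more than two days per week; a current Schedule 3 Approval is held — every condition holds. Applying paragraphs (i)–(n): (i) operates (discharge temperature exceeds 35 °C), but is set aside by (j): (j) is engaged — aggregate throughput is 3,330 units, meeting the 3,300 units threshold. (k) would limit (j) — the baseline figure is 236, below the 256 limit — but (l) sets (k) aside: (l) operates against (k): the print shop is within 200 m of a designated waterway. (m) would limit (l) — a current Class 5 Exemption Letter is held — but (n) sets (m) aside: (n) operates against (m): a current Class 1 Declaration is held. So (e) applies.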